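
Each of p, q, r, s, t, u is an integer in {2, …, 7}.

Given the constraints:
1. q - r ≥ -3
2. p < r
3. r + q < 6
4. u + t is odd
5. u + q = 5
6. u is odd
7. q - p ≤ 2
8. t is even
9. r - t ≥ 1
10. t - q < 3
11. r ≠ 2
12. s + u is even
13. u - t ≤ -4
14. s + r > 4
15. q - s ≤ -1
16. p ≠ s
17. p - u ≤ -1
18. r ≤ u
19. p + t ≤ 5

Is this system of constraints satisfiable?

Constraints 1, 7, 9, 13, and 17 give p − q ≥ -2, q − r ≥ -3, r − t ≥ 1, t − u ≥ 4, u − p ≥ 1.
Adding all 5 inequalities: the left sides telescope to 0, and the right sides sum to (-2) + (-3) + 1 + 4 + 1 = 1. So 0 ≥ 1, which is false.

Unsatisfiable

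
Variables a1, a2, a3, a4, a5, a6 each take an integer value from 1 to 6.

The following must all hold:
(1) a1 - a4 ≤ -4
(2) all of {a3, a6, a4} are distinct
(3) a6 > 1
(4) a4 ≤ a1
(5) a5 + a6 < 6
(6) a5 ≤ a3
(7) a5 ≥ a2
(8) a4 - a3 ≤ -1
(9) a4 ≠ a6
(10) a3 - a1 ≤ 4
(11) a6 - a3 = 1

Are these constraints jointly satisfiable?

Unsatisfiable

Constraints 1, 8, and 10 give a3 − a4 ≥ 1, a4 − a1 ≥ 4, a1 − a3 ≥ -4.
Adding all 3 inequalities: the left sides telescope to 0, and the right sides sum to 1 + 4 + (-4) = 1. So 0 ≥ 1, which is false.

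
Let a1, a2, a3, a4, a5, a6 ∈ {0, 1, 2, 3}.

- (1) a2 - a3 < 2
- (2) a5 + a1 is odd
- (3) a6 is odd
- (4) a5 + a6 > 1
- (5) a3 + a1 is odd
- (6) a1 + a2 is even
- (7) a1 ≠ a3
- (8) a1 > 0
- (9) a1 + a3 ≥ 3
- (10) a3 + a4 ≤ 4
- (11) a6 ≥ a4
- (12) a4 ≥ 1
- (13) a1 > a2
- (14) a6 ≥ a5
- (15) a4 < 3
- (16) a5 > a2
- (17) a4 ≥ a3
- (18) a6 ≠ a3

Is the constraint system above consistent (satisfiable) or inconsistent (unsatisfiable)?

One satisfying assignment is a1 = 2, a2 = 0, a3 = 1, a4 = 1, a5 = 1, a6 = 3.
For the less obvious constraints — constraint 1: a2 - a3 = -1; constraint 4: a5 + a6 = 4 — and the others hold by inspection.

Satisfiable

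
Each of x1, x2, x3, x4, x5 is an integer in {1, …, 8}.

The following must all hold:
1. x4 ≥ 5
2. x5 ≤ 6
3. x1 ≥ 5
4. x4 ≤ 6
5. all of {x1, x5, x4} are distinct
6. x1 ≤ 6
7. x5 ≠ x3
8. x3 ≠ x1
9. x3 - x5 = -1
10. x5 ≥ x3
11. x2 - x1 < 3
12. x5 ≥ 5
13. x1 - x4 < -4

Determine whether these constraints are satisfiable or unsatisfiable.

Constraints 1, 2, 3, 4, 6, and 12 confine each of x1, x5, x4 to the 2 values {5, 6}.
Constraint 5 requires all 3 of them to be distinct, but only 2 values are available — impossible by the pigeonhole principle.

Unsatisfiable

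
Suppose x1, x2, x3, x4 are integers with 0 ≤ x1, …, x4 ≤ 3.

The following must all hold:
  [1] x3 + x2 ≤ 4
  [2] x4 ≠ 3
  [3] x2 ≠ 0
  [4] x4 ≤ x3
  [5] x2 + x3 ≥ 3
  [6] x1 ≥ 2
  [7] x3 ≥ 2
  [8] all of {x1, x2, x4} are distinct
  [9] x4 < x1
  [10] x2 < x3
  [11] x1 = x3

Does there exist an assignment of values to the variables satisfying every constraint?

The assignment x1 = 3, x2 = 1, x3 = 3, x4 = 2 works:
  constraint 1 holds since x3 + x2 = 4.
  constraint 5 holds since x2 + x3 = 4.
  constraint 8 holds since values 3, 1, 2 are distinct.
The rest check out directly.

Satisfiable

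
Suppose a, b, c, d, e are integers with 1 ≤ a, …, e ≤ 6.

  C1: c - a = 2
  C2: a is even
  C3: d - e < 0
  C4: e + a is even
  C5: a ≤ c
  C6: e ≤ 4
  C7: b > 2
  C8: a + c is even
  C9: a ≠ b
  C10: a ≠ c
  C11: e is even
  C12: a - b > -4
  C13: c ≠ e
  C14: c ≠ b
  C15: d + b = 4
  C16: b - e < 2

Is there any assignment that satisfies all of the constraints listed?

Satisfiable

The assignment a = 2, b = 3, c = 4, d = 1, e = 2 works:
  constraint 1 holds since c - a = 2.
  constraint 3 holds since d - e = -1.
  constraint 12 holds since a - b = -1.
The rest check out directly.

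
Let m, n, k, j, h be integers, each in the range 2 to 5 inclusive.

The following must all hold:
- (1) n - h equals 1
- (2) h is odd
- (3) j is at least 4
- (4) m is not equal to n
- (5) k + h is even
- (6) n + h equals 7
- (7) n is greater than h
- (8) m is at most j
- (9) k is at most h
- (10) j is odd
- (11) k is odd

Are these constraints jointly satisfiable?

Satisfiable

One satisfying assignment is m = 2, n = 4, k = 3, j = 5, h = 3.
For the less obvious constraints — constraint 1: n - h = 1; constraint 2: h = 3 is odd; constraint 6: n + h = 7 — and the others hold by inspection.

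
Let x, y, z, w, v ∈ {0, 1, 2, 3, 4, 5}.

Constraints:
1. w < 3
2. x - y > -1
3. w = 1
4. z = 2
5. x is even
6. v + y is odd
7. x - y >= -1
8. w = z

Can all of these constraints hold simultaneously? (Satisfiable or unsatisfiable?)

Constraint 3 fixes w = 1 and constraint 4 fixes z = 2, but constraint 8 requires w = z. Since 1 ≠ 2, contradiction.

Unsatisfiable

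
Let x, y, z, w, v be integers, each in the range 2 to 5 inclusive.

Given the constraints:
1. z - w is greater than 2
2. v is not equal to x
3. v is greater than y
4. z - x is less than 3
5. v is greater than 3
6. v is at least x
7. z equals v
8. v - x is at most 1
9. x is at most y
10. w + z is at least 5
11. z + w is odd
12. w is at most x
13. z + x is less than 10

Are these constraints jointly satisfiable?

Try x = 4, y = 4, z = 5, w = 2, v = 5.
Check constraint 1: z - w = 3; constraint 4: z - x = 1; constraint 8: v - x = 1. The remaining constraints are straightforward to verify.

Satisfiable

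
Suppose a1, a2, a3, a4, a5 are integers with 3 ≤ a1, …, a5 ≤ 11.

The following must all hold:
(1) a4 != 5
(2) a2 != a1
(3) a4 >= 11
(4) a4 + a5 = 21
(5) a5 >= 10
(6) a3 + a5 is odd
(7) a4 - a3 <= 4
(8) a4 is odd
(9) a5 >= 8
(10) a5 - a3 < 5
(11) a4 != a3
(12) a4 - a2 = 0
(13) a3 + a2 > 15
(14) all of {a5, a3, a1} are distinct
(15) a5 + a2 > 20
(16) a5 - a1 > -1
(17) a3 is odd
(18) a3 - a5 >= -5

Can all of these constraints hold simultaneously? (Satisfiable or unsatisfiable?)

Satisfiable

The assignment a1 = 8, a2 = 11, a3 = 7, a4 = 11, a5 = 10 works:
  constraint 4 holds since a4 + a5 = 21.
  constraint 7 holds since a4 - a3 = 4.
The rest check out directly.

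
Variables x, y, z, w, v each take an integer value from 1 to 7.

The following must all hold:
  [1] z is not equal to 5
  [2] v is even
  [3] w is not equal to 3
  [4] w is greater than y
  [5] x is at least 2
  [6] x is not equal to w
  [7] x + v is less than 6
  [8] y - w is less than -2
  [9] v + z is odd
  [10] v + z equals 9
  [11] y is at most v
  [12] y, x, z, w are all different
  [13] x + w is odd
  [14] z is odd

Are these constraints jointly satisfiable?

Satisfiable

Try x = 2, y = 1, z = 7, w = 5, v = 2.
Check constraint 7: x + v = 4; constraint 8: y - w = -4; constraint 10: v + z = 9. The remaining constraints are straightforward to verify.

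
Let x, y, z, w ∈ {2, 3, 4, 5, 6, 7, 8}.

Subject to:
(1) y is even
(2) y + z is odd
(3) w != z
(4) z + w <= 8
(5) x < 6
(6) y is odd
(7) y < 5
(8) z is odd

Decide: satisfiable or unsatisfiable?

Unsatisfiable

Constraint 6 makes y odd and constraint 8 makes z odd, so y + z must be even. Constraint 2 says y + z is odd — contradiction.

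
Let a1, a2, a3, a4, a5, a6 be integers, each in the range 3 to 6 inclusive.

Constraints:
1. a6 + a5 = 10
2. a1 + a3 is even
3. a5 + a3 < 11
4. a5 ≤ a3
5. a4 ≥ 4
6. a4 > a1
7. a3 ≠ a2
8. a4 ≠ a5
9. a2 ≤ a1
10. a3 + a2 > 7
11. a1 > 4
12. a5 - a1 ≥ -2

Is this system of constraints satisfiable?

Take a1 = 5, a2 = 3, a3 = 5, a4 = 6, a5 = 5, a6 = 5. Then constraint 1: a6 + a5 = 10; constraint 3: a5 + a3 = 10; constraint 10: a3 + a2 = 8, and every other listed constraint is also met.

Satisfiable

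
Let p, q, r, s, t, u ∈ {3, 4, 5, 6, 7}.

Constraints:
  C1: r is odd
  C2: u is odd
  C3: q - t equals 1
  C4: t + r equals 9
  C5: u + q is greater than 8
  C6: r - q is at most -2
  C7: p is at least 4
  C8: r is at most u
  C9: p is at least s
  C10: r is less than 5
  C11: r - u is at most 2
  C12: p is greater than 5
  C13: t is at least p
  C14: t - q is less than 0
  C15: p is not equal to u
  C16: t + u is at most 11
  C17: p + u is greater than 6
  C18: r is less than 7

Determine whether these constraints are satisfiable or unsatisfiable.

Satisfiable

One satisfying assignment is p = 6, q = 7, r = 3, s = 3, t = 6, u = 3.
For the less obvious constraints — constraint 3: q - t = 1; constraint 4: t + r = 9; constraint 5: u + q = 10 — and the others hold by inspection.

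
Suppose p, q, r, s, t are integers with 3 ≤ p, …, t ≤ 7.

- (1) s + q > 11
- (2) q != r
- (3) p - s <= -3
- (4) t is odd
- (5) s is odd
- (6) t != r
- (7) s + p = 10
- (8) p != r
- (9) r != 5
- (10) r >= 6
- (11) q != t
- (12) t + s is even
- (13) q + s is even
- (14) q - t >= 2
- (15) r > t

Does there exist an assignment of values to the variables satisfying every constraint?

Try p = 3, q = 7, r = 6, s = 7, t = 3.
Check constraint 1: s + q = 14; constraint 3: p - s = -4; constraint 7: s + p = 10. The remaining constraints are straightforward to verify.

Satisfiable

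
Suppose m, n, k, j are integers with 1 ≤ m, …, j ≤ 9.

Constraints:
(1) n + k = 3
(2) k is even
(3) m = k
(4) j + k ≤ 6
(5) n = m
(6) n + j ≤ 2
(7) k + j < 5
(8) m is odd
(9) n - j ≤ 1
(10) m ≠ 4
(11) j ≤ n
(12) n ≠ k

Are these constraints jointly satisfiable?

From constraints 3 and 5, n = m = k, so n = k. But constraint 12 says n ≠ k. Contradiction.

Unsatisfiable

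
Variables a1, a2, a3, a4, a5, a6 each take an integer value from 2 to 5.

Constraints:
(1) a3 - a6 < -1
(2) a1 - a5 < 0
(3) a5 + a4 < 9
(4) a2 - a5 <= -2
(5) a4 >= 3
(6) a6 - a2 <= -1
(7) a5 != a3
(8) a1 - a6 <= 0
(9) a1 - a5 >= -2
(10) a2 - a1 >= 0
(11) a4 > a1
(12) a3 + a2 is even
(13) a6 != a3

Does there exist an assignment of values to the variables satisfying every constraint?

Constraints 4, 6, 8, and 9 give a5 − a2 ≥ 2, a2 − a6 ≥ 1, a6 − a1 ≥ 0, a1 − a5 ≥ -2.
Adding all 4 inequalities: the left sides telescope to 0, and the right sides sum to 2 + 1 + 0 + (-2) = 1. So 0 ≥ 1, which is false.

Unsatisfiable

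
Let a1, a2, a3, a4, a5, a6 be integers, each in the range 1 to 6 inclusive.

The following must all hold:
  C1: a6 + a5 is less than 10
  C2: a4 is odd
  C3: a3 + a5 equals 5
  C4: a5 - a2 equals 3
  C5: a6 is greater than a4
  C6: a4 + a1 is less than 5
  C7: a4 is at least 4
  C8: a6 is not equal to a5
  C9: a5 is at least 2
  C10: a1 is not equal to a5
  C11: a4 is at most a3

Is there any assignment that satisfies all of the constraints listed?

Unsatisfiable

From constraints 7 and 11: a3 ≥ a4 ≥ 4. From constraint 9: a5 ≥ 2. Hence a3 + a5 ≥ 6. But constraint 3 requires a3 + a5 = 5, and 5 < 6. Contradiction.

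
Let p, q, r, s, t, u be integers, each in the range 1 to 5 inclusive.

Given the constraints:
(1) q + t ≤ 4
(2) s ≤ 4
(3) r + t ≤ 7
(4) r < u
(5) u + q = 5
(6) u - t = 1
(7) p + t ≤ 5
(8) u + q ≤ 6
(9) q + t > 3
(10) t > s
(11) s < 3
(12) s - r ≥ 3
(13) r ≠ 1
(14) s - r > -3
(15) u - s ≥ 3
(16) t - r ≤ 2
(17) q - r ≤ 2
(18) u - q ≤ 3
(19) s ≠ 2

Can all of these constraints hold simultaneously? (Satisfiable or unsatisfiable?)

Constraints 12, 15, 17, and 18 give s − r ≥ 3, r − q ≥ -2, q − u ≥ -3, u − s ≥ 3.
Adding all 4 inequalities: the left sides telescope to 0, and the right sides sum to 3 + (-2) + (-3) + 3 = 1. So 0 ≥ 1, which is false.

Unsatisfiable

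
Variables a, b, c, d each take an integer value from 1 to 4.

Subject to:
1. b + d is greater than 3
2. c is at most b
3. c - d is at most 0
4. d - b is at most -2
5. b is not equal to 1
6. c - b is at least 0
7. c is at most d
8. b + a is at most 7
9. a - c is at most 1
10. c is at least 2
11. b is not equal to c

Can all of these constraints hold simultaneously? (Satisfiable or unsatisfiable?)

Unsatisfiable

Constraints 3, 4, and 6 give d − c ≥ 0, c − b ≥ 0, b − d ≥ 2.
Adding all 3 inequalities: the left sides telescope to 0, and the right sides sum to 0 + 0 + 2 = 2. So 0 ≥ 2, which is false.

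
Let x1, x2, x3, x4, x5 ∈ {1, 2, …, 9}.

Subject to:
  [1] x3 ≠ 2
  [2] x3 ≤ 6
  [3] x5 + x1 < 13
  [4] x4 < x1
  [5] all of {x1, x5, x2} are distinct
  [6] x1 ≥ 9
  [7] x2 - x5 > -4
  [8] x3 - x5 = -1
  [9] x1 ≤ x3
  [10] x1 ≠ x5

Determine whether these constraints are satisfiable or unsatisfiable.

Unsatisfiable

From constraints 6 and 9: x3 ≥ x1 and x1 ≥ 9, so x3 ≥ 9. From constraint 2: x3 ≤ 6. But 6 < 9, so no value of x3 works.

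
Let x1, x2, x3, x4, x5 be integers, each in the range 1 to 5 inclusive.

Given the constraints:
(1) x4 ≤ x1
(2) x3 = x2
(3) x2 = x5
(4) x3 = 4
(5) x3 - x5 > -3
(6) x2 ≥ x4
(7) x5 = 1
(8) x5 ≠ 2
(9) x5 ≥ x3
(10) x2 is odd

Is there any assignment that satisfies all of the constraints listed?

Unsatisfiable

Constraint 4 fixes x3 = 4 and constraint 7 fixes x5 = 1. Constraints 2 and 3 give x3 = x2 = x5, so x3 = x5. But 4 ≠ 1 — contradiction.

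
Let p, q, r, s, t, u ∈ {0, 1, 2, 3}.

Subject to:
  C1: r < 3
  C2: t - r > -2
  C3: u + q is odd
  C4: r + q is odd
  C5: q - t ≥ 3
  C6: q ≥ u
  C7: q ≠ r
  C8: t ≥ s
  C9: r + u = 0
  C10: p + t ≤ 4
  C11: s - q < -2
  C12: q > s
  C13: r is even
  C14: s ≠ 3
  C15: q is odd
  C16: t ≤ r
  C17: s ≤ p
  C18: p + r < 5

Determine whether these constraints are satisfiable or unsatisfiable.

Satisfiable

Take p = 3, q = 3, r = 0, s = 0, t = 0, u = 0. Then constraint 2: t - r = 0; constraint 5: q - t = 3; constraint 9: r + u = 0, and every other listed constraint is also met.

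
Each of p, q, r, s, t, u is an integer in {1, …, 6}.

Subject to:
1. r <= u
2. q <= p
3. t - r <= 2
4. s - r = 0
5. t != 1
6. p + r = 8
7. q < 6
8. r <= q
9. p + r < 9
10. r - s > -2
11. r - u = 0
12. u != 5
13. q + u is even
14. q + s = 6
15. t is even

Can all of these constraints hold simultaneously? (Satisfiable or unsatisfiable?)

The assignment p = 6, q = 4, r = 2, s = 2, t = 2, u = 2 works:
  constraint 3 holds since t - r = 0.
  constraint 4 holds since s - r = 0.
  constraint 6 holds since p + r = 8.
The rest check out directly.

Satisfiable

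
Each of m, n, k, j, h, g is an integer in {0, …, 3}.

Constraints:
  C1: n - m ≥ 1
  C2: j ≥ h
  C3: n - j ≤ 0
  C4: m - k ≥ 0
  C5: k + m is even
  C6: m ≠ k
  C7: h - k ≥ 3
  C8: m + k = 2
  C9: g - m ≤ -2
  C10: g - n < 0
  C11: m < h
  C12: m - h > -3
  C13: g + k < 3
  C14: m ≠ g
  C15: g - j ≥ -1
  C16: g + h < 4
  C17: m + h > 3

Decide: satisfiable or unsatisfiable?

Unsatisfiable

Constraints 1, 3, 9, and 15 give g − j ≥ -1, j − n ≥ 0, n − m ≥ 1, m − g ≥ 2.
Adding all 4 inequalities: the left sides telescope to 0, and the right sides sum to (-1) + 0 + 1 + 2 = 2. So 0 ≥ 2, which is false.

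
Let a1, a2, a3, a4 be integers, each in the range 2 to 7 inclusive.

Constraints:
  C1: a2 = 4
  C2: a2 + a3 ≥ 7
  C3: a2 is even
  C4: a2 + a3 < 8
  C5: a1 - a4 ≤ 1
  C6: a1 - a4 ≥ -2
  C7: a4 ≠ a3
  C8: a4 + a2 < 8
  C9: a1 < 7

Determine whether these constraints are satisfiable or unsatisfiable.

Satisfiable

Take a1 = 3, a2 = 4, a3 = 3, a4 = 2. Then constraint 2: a2 + a3 = 7; constraint 4: a2 + a3 = 7, and every other listed constraint is also met.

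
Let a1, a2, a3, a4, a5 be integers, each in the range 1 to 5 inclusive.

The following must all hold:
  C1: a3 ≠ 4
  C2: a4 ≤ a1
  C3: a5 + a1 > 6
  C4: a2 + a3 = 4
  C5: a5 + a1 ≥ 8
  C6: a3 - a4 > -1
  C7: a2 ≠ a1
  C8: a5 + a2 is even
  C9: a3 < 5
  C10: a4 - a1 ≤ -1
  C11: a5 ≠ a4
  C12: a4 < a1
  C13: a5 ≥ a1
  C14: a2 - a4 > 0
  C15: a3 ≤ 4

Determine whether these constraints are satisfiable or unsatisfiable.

The assignment a1 = 4, a2 = 2, a3 = 2, a4 = 1, a5 = 4 works:
  constraint 3 holds since a5 + a1 = 8.
  constraint 4 holds since a2 + a3 = 4.
  constraint 5 holds since a5 + a1 = 8.
The rest check out directly.

Satisfiable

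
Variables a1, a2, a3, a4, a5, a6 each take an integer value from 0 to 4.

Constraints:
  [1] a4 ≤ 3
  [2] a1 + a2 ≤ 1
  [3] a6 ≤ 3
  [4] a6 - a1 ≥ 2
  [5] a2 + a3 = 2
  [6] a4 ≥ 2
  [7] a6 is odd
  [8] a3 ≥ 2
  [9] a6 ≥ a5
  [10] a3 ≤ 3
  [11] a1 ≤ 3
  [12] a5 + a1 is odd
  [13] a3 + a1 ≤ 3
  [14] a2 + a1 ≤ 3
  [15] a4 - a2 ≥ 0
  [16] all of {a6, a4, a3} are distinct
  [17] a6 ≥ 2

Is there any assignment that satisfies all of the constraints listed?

Unsatisfiable

Constraints 1, 3, 6, 8, 10, and 17 confine each of a6, a4, a3 to the 2 values {2, 3}.
Constraint 16 requires all 3 of them to be distinct, but only 2 values are available — impossible by the pigeonhole principle.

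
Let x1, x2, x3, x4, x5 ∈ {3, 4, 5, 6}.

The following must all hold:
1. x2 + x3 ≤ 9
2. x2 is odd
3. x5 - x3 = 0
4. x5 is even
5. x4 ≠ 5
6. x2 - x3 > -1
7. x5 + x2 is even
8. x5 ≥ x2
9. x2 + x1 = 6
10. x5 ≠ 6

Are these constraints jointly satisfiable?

Unsatisfiable

Constraint 4 makes x5 even and constraint 2 makes x2 odd, so x5 + x2 must be odd. Constraint 7 says x5 + x2 is even — contradiction.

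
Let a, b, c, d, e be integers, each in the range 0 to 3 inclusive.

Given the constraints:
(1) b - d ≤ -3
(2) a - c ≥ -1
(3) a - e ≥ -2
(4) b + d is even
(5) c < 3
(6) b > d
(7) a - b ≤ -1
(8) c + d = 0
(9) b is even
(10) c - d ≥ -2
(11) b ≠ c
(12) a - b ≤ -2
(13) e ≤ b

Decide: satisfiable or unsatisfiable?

Constraints 1, 2, 10, and 12 give b − a ≥ 2, a − c ≥ -1, c − d ≥ -2, d − b ≥ 3.
Adding all 4 inequalities: the left sides telescope to 0, and the right sides sum to 2 + (-1) + (-2) + 3 = 2. So 0 ≥ 2, which is false.

Unsatisfiable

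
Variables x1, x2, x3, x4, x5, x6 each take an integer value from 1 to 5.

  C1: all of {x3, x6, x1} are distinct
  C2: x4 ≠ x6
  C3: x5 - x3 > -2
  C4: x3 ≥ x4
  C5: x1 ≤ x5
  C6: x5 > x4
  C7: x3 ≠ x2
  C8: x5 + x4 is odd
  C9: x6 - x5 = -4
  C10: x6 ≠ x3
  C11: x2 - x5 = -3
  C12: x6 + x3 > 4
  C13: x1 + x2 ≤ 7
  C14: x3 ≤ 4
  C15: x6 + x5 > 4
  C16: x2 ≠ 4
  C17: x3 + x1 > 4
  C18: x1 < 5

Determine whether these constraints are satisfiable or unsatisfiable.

Try x1 = 2, x2 = 2, x3 = 4, x4 = 2, x5 = 5, x6 = 1.
Check constraint 3: x5 - x3 = 1; constraint 9: x6 - x5 = -4. The remaining constraints are straightforward to verify.

Satisfiable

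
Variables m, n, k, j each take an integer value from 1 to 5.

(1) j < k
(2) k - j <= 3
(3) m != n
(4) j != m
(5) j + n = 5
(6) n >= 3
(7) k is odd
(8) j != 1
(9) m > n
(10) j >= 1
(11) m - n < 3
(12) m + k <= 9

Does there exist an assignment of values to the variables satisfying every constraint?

Satisfiable

Take m = 4, n = 3, k = 3, j = 2. Then constraint 2: k - j = 1; constraint 5: j + n = 5, and every other listed constraint is also met.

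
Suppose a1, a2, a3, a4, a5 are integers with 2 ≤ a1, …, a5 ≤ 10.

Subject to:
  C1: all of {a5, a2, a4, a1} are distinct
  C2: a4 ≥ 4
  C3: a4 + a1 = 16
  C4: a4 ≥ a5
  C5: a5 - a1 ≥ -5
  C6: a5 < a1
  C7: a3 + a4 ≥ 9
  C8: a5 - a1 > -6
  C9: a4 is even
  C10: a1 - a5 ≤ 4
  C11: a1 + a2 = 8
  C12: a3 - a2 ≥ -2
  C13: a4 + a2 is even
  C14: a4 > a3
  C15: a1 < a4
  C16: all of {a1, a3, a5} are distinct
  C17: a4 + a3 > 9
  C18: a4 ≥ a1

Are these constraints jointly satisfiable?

One satisfying assignment is a1 = 6, a2 = 2, a3 = 2, a4 = 10, a5 = 3.
For the less obvious constraints — constraint 3: a4 + a1 = 16; constraint 5: a5 - a1 = -3 — and the others hold by inspection.

Satisfiable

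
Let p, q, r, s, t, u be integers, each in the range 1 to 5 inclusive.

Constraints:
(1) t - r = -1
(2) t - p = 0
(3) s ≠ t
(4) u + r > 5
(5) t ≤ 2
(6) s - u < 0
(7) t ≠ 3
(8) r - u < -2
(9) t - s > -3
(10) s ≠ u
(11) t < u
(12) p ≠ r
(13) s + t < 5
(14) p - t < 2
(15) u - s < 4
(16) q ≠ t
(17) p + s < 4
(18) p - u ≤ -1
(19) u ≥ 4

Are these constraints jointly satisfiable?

Satisfiable

One satisfying assignment is p = 1, q = 2, r = 2, s = 2, t = 1, u = 5.
For the less obvious constraints — constraint 1: t - r = -1; constraint 2: t - p = 0; constraint 4: u + r = 7 — and the others hold by inspection.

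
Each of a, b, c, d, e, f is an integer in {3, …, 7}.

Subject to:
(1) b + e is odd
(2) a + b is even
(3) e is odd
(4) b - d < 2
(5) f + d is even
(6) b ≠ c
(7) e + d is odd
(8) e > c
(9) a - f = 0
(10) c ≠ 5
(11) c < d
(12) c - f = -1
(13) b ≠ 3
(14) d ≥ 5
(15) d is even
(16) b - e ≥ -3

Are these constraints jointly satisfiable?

Satisfiable

Take a = 4, b = 6, c = 3, d = 6, e = 7, f = 4. Then constraint 4: b - d = 0; constraint 9: a - f = 0, and every other listed constraint is also met.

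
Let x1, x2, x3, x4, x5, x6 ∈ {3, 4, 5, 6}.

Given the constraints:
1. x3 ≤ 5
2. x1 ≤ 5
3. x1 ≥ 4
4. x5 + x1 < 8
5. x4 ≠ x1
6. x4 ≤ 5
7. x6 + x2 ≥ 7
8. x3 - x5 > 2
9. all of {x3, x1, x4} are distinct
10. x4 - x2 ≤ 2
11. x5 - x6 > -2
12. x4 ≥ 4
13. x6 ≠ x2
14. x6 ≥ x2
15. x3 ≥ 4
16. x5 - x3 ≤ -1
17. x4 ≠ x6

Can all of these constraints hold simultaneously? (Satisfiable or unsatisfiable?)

Constraints 1, 2, 3, 6, 12, and 15 confine each of x3, x1, x4 to the 2 values {4, 5}.
Constraint 9 requires all 3 of them to be distinct, but only 2 values are available — impossible by the pigeonhole principle.

Unsatisfiable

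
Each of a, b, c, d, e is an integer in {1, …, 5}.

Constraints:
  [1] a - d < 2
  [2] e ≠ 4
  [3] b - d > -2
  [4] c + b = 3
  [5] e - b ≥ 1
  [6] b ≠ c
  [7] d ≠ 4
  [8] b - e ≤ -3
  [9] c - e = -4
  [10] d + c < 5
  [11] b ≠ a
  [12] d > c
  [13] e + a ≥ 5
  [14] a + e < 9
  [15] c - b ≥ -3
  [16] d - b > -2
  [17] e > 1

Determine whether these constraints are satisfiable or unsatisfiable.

One satisfying assignment is a = 1, b = 2, c = 1, d = 2, e = 5.
For the less obvious constraints — constraint 1: a - d = -1; constraint 3: b - d = 0 — and the others hold by inspection.

Satisfiable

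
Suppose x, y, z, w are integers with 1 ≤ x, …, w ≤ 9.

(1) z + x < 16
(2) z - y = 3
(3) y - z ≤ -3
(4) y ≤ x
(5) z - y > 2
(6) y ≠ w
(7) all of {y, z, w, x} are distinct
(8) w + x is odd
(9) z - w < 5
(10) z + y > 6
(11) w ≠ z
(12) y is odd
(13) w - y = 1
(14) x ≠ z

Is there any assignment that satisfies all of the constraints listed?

Satisfiable

Try x = 7, y = 3, z = 6, w = 4.
Check constraint 1: z + x = 13; constraint 2: z - y = 3; constraint 3: y - z = -3. The remaining constraints are straightforward to verify.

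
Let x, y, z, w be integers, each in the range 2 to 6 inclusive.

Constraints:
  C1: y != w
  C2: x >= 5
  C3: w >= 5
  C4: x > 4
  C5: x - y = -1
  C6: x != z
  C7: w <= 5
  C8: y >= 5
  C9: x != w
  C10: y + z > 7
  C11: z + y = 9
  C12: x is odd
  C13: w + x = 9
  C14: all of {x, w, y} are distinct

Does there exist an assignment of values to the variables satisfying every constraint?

Constraints 2, 3, and 8 confine each of x, w, y to the 2 values {5, 6} (the domain already gives each ≤ 6).
Constraint 14 requires all 3 of them to be distinct, but only 2 values are available — impossible by the pigeonhole principle.

Unsatisfiable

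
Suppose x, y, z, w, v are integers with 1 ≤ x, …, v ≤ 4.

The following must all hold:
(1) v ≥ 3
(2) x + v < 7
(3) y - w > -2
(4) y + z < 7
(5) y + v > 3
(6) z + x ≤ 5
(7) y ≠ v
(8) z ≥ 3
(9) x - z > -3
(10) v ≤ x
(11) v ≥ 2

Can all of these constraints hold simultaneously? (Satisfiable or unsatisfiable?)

Unsatisfiable

From constraint 8: z ≥ 3. From constraints 1 and 10: x ≥ v ≥ 3. Hence z + x ≥ 6. But constraint 6 requires z + x ≤ 5, and 5 < 6. Contradiction.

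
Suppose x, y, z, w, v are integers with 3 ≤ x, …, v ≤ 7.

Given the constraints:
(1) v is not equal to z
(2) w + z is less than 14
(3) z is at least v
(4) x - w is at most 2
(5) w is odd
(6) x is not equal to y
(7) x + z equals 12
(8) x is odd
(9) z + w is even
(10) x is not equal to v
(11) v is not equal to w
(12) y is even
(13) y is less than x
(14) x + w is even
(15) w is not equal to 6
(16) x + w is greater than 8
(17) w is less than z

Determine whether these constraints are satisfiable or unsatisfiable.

Setting (x, y, z, w, v) = (5, 4, 7, 5, 4) satisfies everything: constraint 2: w + z = 12; constraint 4: x - w = 0, and the others follow.

Satisfiable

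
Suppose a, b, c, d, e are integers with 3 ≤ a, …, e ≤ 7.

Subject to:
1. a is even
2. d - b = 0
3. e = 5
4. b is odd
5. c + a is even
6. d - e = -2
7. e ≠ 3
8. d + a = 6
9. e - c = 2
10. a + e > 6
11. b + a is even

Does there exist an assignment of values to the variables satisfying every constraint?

Unsatisfiable

Constraint 4 makes b odd and constraint 1 makes a even, so b + a must be odd. Constraint 11 says b + a is even — contradiction.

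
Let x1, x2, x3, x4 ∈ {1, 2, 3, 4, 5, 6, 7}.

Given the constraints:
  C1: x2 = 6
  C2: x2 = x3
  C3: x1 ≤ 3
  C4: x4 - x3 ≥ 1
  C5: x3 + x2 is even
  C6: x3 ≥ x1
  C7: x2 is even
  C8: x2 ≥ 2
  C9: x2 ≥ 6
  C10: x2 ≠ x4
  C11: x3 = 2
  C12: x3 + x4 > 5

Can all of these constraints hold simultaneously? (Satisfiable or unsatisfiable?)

Constraint 1 fixes x2 = 6 and constraint 11 fixes x3 = 2, but constraint 2 requires x2 = x3. Since 6 ≠ 2, contradiction.

Unsatisfiable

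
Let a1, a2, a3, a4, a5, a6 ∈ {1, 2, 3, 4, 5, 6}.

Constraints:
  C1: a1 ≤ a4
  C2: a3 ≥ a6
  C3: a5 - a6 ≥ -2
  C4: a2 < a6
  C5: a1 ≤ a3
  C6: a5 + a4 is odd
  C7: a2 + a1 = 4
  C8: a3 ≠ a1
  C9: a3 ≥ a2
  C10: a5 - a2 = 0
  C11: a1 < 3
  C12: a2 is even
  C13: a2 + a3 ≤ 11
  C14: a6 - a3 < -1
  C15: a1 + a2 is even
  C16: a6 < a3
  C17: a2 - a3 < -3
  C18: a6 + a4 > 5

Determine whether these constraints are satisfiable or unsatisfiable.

Satisfiable

Take a1 = 2, a2 = 2, a3 = 6, a4 = 3, a5 = 2, a6 = 3. Then constraint 3: a5 - a6 = -1; constraint 7: a2 + a1 = 4, and every other listed constraint is also met.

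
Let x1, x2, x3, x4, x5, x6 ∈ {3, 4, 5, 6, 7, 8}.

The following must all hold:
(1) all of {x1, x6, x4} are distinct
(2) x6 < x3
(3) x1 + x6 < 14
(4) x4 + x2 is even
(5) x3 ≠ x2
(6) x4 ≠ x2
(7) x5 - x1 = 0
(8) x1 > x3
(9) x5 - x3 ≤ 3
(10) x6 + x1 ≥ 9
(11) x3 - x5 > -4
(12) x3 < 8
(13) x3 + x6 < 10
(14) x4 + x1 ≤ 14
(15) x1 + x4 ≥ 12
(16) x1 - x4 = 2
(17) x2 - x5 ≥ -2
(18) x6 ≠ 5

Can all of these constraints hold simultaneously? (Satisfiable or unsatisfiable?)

Satisfiable

Try x1 = 8, x2 = 8, x3 = 5, x4 = 6, x5 = 8, x6 = 3.
Check constraint 3: x1 + x6 = 11; constraint 7: x5 - x1 = 0; constraint 9: x5 - x3 = 3. The remaining constraints are straightforward to verify.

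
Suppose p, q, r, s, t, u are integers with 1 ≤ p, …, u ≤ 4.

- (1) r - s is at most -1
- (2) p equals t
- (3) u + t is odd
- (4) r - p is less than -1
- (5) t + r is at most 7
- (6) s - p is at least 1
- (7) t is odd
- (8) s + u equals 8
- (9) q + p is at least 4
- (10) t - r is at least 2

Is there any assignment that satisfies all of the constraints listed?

Satisfiable

Take p = 3, q = 4, r = 1, s = 4, t = 3, u = 4. Then constraint 1: r - s = -3; constraint 4: r - p = -2, and every other listed constraint is also met.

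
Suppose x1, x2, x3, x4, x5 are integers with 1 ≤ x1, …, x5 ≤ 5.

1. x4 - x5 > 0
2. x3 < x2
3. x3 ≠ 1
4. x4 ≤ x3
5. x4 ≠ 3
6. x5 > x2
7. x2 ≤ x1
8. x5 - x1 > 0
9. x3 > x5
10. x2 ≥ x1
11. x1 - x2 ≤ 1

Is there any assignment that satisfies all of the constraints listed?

Constraints 1, 2, 4, 7, and 8 give x5 < x4, x4 ≤ x3, x3 < x2, x2 ≤ x1, x1 < x5. Chaining: x5 < x4 ≤ x3 < x2 ≤ x1 < x5, which forces x5 < x5 — impossible.

Unsatisfiable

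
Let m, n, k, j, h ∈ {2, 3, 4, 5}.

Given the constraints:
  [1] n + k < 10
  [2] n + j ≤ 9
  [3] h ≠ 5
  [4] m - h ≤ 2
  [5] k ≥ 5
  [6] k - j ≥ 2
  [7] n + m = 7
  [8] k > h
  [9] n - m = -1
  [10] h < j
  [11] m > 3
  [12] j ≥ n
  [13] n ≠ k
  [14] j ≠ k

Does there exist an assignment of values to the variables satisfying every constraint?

Satisfiable

Setting (m, n, k, j, h) = (4, 3, 5, 3, 2) satisfies everything: constraint 1: n + k = 8; constraint 2: n + j = 6; constraint 4: m - h = 2, and the others follow.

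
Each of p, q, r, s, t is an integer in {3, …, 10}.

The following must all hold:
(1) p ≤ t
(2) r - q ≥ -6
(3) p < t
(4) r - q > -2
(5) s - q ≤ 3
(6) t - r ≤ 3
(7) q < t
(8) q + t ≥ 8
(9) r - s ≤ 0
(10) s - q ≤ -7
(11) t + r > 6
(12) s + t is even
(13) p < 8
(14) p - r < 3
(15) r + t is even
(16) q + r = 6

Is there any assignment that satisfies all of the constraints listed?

Constraints 2, 9, and 10 give s − r ≥ 0, r − q ≥ -6, q − s ≥ 7.
Adding all 3 inequalities: the left sides telescope to 0, and the right sides sum to 0 + (-6) + 7 = 1. So 0 ≥ 1, which is false.

Unsatisfiable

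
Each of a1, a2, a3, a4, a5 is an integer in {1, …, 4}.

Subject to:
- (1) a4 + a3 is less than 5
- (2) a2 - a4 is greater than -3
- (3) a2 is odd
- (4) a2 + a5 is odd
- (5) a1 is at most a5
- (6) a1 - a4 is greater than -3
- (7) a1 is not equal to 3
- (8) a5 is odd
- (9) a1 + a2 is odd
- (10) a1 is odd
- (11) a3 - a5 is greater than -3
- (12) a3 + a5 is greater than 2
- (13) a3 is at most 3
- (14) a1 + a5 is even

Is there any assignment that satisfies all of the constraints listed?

Unsatisfiable

Constraint 3 makes a2 odd and constraint 8 makes a5 odd, so a2 + a5 must be even. Constraint 4 says a2 + a5 is odd — contradiction.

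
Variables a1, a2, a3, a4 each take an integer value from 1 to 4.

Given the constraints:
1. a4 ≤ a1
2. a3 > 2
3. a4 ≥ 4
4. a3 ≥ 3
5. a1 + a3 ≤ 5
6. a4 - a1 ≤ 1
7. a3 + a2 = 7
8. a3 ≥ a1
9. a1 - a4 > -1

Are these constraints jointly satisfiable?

Unsatisfiable

From constraints 1 and 3: a1 ≥ a4 ≥ 4. From constraint 4: a3 ≥ 3. Hence a1 + a3 ≥ 7. But constraint 5 requires a1 + a3 ≤ 5, and 5 < 7. Contradiction.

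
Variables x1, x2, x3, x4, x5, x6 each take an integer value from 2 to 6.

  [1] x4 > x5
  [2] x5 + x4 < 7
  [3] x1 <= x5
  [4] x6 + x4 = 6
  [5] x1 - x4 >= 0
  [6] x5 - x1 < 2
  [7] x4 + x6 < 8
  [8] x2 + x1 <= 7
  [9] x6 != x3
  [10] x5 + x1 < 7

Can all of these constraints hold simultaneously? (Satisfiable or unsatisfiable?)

Constraints 1, 3, and 5 give x4 ≤ x1, x1 ≤ x5, x5 < x4. Chaining: x4 ≤ x1 ≤ x5 < x4, which forces x4 < x4 — impossible.

Unsatisfiable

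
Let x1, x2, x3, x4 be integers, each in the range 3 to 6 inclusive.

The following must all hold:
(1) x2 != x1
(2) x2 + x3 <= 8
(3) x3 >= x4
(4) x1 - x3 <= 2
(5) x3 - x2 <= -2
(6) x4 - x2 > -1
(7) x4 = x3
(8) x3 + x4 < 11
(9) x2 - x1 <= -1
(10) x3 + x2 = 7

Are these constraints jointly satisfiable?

Constraints 4, 5, and 9 give x3 − x1 ≥ -2, x1 − x2 ≥ 1, x2 − x3 ≥ 2.
Adding all 3 inequalities: the left sides telescope to 0, and the right sides sum to (-2) + 1 + 2 = 1. So 0 ≥ 1, which is false.

Unsatisfiable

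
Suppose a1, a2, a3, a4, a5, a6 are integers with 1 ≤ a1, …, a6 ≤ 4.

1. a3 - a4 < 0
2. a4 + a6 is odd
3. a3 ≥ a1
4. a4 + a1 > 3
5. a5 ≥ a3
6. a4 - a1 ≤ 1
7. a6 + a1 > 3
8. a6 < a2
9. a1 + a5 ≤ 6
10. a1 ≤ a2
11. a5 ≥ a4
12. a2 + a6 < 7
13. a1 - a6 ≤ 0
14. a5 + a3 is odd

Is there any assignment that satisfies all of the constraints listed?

Satisfiable

Try a1 = 2, a2 = 4, a3 = 2, a4 = 3, a5 = 3, a6 = 2.
Check constraint 1: a3 - a4 = -1; constraint 4: a4 + a1 = 5; constraint 6: a4 - a1 = 1. The remaining constraints are straightforward to verify.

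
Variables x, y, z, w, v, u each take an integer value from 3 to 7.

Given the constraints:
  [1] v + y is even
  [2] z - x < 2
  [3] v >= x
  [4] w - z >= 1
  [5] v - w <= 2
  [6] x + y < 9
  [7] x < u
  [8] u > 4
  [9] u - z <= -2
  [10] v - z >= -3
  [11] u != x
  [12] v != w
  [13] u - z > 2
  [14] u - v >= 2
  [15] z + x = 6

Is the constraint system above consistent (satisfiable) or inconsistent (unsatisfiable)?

Unsatisfiable

Constraints 9, 10, and 14 give z − u ≥ 2, u − v ≥ 2, v − z ≥ -3.
Adding all 3 inequalities: the left sides telescope to 0, and the right sides sum to 2 + 2 + (-3) = 1. So 0 ≥ 1, which is false.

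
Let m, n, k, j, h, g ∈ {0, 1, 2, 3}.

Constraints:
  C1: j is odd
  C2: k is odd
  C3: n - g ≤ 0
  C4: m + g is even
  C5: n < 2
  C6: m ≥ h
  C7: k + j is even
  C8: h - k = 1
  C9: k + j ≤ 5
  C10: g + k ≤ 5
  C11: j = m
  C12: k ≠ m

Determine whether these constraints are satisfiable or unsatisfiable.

Take m = 3, n = 1, k = 1, j = 3, h = 2, g = 3. Then constraint 3: n - g = -2; constraint 8: h - k = 1; constraint 9: k + j = 4, and every other listed constraint is also met.

Satisfiable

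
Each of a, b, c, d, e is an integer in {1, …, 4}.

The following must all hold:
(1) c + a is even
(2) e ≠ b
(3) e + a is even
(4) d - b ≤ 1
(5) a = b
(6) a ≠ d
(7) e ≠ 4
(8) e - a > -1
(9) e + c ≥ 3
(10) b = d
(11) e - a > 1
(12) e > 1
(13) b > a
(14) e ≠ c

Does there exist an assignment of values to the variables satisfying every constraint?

From constraints 5 and 10, a = b = d, so a = d. But constraint 6 says a ≠ d. Contradiction.

Unsatisfiable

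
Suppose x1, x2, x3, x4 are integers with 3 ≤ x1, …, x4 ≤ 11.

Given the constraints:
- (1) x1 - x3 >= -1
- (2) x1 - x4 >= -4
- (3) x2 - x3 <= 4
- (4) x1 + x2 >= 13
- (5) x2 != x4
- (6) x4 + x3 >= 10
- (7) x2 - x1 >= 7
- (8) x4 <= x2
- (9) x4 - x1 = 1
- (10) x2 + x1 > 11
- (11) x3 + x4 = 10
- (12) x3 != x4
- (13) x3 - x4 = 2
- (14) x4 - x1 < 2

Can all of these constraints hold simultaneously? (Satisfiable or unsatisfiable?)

Unsatisfiable

Constraints 1, 3, and 7 give x2 − x1 ≥ 7, x1 − x3 ≥ -1, x3 − x2 ≥ -4.
Adding all 3 inequalities: the left sides telescope to 0, and the right sides sum to 7 + (-1) + (-4) = 2. So 0 ≥ 2, which is false.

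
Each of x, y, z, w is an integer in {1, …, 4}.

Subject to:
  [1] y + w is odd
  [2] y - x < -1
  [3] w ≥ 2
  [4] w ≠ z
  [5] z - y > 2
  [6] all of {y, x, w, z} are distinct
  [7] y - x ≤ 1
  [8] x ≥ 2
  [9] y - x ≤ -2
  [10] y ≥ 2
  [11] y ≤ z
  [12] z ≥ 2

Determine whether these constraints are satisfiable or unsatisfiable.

Unsatisfiable

Constraints 3, 8, 10, and 12 confine each of y, x, w, z to the 3 values {2, …, 4} (the domain already gives each ≤ 4).
Constraint 6 requires all 4 of them to be distinct, but only 3 values are available — impossible by the pigeonhole principle.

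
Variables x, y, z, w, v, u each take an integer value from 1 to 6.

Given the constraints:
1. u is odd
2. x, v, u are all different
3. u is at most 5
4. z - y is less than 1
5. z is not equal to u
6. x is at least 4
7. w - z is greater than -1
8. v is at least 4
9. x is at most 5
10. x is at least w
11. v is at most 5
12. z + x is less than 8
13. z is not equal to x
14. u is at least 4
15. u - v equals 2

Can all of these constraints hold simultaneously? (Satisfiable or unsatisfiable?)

Unsatisfiable

Constraints 3, 6, 8, 9, 11, and 14 confine each of x, v, u to the 2 values {4, 5}.
Constraint 2 requires all 3 of them to be distinct, but only 2 values are available — impossible by the pigeonhole principle.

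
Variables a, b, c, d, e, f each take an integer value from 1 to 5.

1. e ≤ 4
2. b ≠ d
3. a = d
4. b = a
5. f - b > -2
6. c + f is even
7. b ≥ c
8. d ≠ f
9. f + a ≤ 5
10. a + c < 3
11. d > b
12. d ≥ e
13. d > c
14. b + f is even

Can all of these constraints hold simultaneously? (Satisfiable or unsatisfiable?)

From constraints 3 and 4, b = a = d, so b = d. But constraint 2 says b ≠ d. Contradiction.

Unsatisfiable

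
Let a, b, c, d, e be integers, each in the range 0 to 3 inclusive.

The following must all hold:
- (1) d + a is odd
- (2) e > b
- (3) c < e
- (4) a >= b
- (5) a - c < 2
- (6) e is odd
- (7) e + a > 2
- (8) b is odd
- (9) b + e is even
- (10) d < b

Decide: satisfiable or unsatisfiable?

Satisfiable

One satisfying assignment is a = 1, b = 1, c = 0, d = 0, e = 3.
For the less obvious constraints — constraint 1: d + a = 1 is odd; constraint 5: a - c = 1; constraint 7: e + a = 4 — and the others hold by inspection.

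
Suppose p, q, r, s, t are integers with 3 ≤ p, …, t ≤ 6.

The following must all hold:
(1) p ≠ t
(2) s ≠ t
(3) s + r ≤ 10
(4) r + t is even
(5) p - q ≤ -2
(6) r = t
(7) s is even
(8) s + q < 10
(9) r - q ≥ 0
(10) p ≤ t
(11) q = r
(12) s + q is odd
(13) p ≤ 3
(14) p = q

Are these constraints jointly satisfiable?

Unsatisfiable

From constraints 6, 11, and 14, p = q = r = t, so p = t. But constraint 1 says p ≠ t. Contradiction.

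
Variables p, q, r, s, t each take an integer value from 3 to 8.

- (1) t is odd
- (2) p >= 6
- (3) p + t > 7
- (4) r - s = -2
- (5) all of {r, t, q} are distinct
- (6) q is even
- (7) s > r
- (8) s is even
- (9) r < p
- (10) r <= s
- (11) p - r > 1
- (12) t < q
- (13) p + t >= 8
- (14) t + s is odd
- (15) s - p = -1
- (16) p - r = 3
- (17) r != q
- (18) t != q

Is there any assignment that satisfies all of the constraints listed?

The assignment p = 7, q = 6, r = 4, s = 6, t = 3 works:
  constraint 3 holds since p + t = 10.
  constraint 4 holds since r - s = -2.
  constraint 11 holds since p - r = 3.
The rest check out directly.

Satisfiable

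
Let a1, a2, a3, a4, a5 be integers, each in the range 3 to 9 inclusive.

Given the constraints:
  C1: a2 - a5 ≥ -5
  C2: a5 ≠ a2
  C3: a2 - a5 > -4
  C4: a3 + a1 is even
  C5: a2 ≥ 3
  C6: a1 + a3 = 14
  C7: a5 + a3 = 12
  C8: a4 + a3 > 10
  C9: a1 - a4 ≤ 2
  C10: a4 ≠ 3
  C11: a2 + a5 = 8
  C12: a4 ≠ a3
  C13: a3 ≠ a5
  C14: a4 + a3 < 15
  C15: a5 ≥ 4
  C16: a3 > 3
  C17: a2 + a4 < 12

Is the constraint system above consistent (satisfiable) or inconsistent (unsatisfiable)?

Try a1 = 7, a2 = 3, a3 = 7, a4 = 6, a5 = 5.
Check constraint 1: a2 - a5 = -2; constraint 3: a2 - a5 = -2; constraint 6: a1 + a3 = 14. The remaining constraints are straightforward to verify.

Satisfiable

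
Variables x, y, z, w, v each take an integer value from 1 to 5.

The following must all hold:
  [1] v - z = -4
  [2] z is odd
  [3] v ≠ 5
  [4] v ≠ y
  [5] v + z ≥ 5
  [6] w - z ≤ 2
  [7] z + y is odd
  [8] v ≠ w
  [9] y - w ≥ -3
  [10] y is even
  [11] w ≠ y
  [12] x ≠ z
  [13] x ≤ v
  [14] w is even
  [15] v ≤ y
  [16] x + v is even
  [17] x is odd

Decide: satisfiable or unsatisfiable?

Satisfiable

The assignment x = 1, y = 2, z = 5, w = 4, v = 1 works:
  constraint 1 holds since v - z = -4.
  constraint 5 holds since v + z = 6.
  constraint 6 holds since w - z = -1.
The rest check out directly.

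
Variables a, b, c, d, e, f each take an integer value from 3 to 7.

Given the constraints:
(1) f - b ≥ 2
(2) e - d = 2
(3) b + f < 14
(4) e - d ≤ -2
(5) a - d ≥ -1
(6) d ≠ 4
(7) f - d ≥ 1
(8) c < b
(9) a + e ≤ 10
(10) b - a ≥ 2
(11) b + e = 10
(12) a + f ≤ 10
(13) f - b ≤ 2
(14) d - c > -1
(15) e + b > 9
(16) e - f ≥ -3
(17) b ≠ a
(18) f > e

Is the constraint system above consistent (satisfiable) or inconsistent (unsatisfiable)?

Unsatisfiable

Constraints 1, 4, 5, 10, and 16 give b − a ≥ 2, a − d ≥ -1, d − e ≥ 2, e − f ≥ -3, f − b ≥ 2.
Adding all 5 inequalities: the left sides telescope to 0, and the right sides sum to 2 + (-1) + 2 + (-3) + 2 = 2. So 0 ≥ 2, which is false.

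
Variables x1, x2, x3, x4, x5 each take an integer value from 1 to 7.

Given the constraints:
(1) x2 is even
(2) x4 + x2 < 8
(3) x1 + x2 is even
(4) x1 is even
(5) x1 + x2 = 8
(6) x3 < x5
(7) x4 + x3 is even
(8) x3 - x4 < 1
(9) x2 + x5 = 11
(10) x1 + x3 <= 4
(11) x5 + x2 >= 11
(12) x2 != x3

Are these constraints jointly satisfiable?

One satisfying assignment is x1 = 2, x2 = 6, x3 = 1, x4 = 1, x5 = 5.
For the less obvious constraints — constraint 2: x4 + x2 = 7; constraint 5: x1 + x2 = 8 — and the others hold by inspection.

Satisfiable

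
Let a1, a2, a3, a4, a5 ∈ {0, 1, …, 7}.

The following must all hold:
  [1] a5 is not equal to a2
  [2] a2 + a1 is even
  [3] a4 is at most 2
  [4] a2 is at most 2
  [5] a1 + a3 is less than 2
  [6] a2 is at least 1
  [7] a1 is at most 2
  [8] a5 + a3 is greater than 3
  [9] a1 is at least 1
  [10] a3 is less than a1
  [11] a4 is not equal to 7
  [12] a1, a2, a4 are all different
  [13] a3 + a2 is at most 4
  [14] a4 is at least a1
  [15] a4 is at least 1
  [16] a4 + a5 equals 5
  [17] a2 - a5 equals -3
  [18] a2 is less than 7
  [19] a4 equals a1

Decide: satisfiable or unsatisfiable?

Unsatisfiable

Constraints 3, 4, 6, 7, 9, and 15 confine each of a1, a2, a4 to the 2 values {1, 2}.
Constraint 12 requires all 3 of them to be distinct, but only 2 values are available — impossible by the pigeonhole principle.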